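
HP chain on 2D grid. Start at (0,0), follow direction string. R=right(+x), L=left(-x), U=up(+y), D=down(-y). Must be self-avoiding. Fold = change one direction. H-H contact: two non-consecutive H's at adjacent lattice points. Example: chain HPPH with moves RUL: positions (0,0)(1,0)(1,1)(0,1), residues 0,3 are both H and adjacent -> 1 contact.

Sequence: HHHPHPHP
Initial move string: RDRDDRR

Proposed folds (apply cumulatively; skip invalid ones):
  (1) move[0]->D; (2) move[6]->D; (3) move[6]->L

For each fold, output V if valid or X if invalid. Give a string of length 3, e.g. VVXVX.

Answer: VVX

Derivation:
Initial: RDRDDRR -> [(0, 0), (1, 0), (1, -1), (2, -1), (2, -2), (2, -3), (3, -3), (4, -3)]
Fold 1: move[0]->D => DDRDDRR VALID
Fold 2: move[6]->D => DDRDDRD VALID
Fold 3: move[6]->L => DDRDDRL INVALID (collision), skipped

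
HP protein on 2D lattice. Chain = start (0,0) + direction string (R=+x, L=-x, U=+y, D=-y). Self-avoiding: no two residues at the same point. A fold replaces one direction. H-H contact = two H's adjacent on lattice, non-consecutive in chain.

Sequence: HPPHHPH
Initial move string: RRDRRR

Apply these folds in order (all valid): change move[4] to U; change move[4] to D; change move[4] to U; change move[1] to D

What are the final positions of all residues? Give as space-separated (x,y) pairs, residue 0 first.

Answer: (0,0) (1,0) (1,-1) (1,-2) (2,-2) (2,-1) (3,-1)

Derivation:
Initial moves: RRDRRR
Fold: move[4]->U => RRDRUR (positions: [(0, 0), (1, 0), (2, 0), (2, -1), (3, -1), (3, 0), (4, 0)])
Fold: move[4]->D => RRDRDR (positions: [(0, 0), (1, 0), (2, 0), (2, -1), (3, -1), (3, -2), (4, -2)])
Fold: move[4]->U => RRDRUR (positions: [(0, 0), (1, 0), (2, 0), (2, -1), (3, -1), (3, 0), (4, 0)])
Fold: move[1]->D => RDDRUR (positions: [(0, 0), (1, 0), (1, -1), (1, -2), (2, -2), (2, -1), (3, -1)])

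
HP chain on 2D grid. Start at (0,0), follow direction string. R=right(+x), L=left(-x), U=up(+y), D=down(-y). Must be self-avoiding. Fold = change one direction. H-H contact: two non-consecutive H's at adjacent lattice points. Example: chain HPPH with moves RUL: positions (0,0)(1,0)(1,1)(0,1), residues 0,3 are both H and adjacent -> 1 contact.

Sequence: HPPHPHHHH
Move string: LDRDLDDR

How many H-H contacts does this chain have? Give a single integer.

Answer: 1

Derivation:
Positions: [(0, 0), (-1, 0), (-1, -1), (0, -1), (0, -2), (-1, -2), (-1, -3), (-1, -4), (0, -4)]
H-H contact: residue 0 @(0,0) - residue 3 @(0, -1)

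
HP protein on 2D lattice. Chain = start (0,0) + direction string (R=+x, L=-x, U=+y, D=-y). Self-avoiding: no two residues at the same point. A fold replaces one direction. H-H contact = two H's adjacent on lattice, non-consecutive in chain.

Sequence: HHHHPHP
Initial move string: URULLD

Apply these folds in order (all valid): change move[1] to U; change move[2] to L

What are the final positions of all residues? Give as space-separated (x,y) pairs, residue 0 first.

Initial moves: URULLD
Fold: move[1]->U => UUULLD (positions: [(0, 0), (0, 1), (0, 2), (0, 3), (-1, 3), (-2, 3), (-2, 2)])
Fold: move[2]->L => UULLLD (positions: [(0, 0), (0, 1), (0, 2), (-1, 2), (-2, 2), (-3, 2), (-3, 1)])

Answer: (0,0) (0,1) (0,2) (-1,2) (-2,2) (-3,2) (-3,1)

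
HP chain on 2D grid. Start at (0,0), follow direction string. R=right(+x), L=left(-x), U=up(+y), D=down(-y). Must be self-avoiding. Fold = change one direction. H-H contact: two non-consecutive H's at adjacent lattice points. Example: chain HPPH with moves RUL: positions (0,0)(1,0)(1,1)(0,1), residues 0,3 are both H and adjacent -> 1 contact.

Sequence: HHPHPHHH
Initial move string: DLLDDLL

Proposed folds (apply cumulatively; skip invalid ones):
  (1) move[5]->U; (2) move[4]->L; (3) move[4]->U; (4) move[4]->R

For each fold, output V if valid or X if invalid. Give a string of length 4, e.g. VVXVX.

Answer: XVXX

Derivation:
Initial: DLLDDLL -> [(0, 0), (0, -1), (-1, -1), (-2, -1), (-2, -2), (-2, -3), (-3, -3), (-4, -3)]
Fold 1: move[5]->U => DLLDDUL INVALID (collision), skipped
Fold 2: move[4]->L => DLLDLLL VALID
Fold 3: move[4]->U => DLLDULL INVALID (collision), skipped
Fold 4: move[4]->R => DLLDRLL INVALID (collision), skipped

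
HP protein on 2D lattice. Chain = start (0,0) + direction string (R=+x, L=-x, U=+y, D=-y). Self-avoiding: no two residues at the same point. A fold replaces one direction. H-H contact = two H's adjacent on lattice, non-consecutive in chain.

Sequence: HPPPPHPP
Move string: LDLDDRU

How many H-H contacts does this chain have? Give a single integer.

Answer: 0

Derivation:
Positions: [(0, 0), (-1, 0), (-1, -1), (-2, -1), (-2, -2), (-2, -3), (-1, -3), (-1, -2)]
No H-H contacts found.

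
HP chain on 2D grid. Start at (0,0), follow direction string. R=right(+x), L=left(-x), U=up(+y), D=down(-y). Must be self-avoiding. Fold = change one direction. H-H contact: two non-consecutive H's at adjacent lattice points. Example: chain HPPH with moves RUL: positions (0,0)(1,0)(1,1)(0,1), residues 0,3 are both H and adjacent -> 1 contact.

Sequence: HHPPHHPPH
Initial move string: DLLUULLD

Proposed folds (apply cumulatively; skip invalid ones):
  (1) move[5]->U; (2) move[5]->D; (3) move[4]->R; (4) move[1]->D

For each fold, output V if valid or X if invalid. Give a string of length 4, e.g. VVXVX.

Answer: VXXV

Derivation:
Initial: DLLUULLD -> [(0, 0), (0, -1), (-1, -1), (-2, -1), (-2, 0), (-2, 1), (-3, 1), (-4, 1), (-4, 0)]
Fold 1: move[5]->U => DLLUUULD VALID
Fold 2: move[5]->D => DLLUUDLD INVALID (collision), skipped
Fold 3: move[4]->R => DLLURULD INVALID (collision), skipped
Fold 4: move[1]->D => DDLUUULD VALID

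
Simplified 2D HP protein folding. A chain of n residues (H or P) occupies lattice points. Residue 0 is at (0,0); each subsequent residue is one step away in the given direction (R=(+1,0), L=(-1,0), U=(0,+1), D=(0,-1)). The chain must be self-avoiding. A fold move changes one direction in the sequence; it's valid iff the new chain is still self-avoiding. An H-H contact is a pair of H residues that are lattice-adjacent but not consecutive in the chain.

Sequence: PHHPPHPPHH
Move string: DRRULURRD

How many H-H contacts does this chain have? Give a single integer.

Positions: [(0, 0), (0, -1), (1, -1), (2, -1), (2, 0), (1, 0), (1, 1), (2, 1), (3, 1), (3, 0)]
H-H contact: residue 2 @(1,-1) - residue 5 @(1, 0)

Answer: 1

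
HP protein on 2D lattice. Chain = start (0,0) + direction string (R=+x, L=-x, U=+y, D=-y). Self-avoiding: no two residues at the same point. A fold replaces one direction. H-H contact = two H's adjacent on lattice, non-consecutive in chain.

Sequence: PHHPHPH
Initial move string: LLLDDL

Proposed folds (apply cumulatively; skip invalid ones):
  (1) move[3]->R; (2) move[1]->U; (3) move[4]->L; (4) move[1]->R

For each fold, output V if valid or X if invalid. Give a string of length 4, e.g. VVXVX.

Initial: LLLDDL -> [(0, 0), (-1, 0), (-2, 0), (-3, 0), (-3, -1), (-3, -2), (-4, -2)]
Fold 1: move[3]->R => LLLRDL INVALID (collision), skipped
Fold 2: move[1]->U => LULDDL VALID
Fold 3: move[4]->L => LULDLL VALID
Fold 4: move[1]->R => LRLDLL INVALID (collision), skipped

Answer: XVVX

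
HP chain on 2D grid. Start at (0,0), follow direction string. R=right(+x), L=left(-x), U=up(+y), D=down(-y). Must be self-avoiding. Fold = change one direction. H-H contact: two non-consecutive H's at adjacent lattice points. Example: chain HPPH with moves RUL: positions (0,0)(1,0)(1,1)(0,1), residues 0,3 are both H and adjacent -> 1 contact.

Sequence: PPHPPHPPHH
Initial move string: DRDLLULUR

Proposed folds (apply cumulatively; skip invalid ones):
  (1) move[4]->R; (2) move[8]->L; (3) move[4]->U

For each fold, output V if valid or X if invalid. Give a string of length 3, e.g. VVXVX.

Initial: DRDLLULUR -> [(0, 0), (0, -1), (1, -1), (1, -2), (0, -2), (-1, -2), (-1, -1), (-2, -1), (-2, 0), (-1, 0)]
Fold 1: move[4]->R => DRDLRULUR INVALID (collision), skipped
Fold 2: move[8]->L => DRDLLULUL VALID
Fold 3: move[4]->U => DRDLUULUL INVALID (collision), skipped

Answer: XVX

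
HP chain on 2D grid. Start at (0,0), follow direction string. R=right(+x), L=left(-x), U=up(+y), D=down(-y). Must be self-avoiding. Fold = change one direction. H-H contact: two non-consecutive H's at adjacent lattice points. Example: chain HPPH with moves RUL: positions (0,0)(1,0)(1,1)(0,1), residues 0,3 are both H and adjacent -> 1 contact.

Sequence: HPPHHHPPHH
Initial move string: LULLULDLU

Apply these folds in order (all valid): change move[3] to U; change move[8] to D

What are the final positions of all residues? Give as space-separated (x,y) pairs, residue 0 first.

Initial moves: LULLULDLU
Fold: move[3]->U => LULUULDLU (positions: [(0, 0), (-1, 0), (-1, 1), (-2, 1), (-2, 2), (-2, 3), (-3, 3), (-3, 2), (-4, 2), (-4, 3)])
Fold: move[8]->D => LULUULDLD (positions: [(0, 0), (-1, 0), (-1, 1), (-2, 1), (-2, 2), (-2, 3), (-3, 3), (-3, 2), (-4, 2), (-4, 1)])

Answer: (0,0) (-1,0) (-1,1) (-2,1) (-2,2) (-2,3) (-3,3) (-3,2) (-4,2) (-4,1)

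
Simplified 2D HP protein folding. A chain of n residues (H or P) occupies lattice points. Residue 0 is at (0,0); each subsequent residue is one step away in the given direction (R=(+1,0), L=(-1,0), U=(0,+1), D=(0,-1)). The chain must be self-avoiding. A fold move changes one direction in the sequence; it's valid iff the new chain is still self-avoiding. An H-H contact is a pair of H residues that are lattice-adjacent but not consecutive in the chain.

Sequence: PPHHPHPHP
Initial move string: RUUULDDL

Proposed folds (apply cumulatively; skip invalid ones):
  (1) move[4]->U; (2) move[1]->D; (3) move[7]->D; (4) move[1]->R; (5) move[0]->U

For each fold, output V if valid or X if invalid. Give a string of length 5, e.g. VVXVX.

Initial: RUUULDDL -> [(0, 0), (1, 0), (1, 1), (1, 2), (1, 3), (0, 3), (0, 2), (0, 1), (-1, 1)]
Fold 1: move[4]->U => RUUUUDDL INVALID (collision), skipped
Fold 2: move[1]->D => RDUULDDL INVALID (collision), skipped
Fold 3: move[7]->D => RUUULDDD INVALID (collision), skipped
Fold 4: move[1]->R => RRUULDDL INVALID (collision), skipped
Fold 5: move[0]->U => UUUULDDL VALID

Answer: XXXXV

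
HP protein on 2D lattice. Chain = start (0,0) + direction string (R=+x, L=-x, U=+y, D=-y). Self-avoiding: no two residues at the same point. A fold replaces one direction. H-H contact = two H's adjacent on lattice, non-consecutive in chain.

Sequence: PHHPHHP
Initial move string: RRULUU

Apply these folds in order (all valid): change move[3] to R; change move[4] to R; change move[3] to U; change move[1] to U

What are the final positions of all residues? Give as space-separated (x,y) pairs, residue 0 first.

Answer: (0,0) (1,0) (1,1) (1,2) (1,3) (2,3) (2,4)

Derivation:
Initial moves: RRULUU
Fold: move[3]->R => RRURUU (positions: [(0, 0), (1, 0), (2, 0), (2, 1), (3, 1), (3, 2), (3, 3)])
Fold: move[4]->R => RRURRU (positions: [(0, 0), (1, 0), (2, 0), (2, 1), (3, 1), (4, 1), (4, 2)])
Fold: move[3]->U => RRUURU (positions: [(0, 0), (1, 0), (2, 0), (2, 1), (2, 2), (3, 2), (3, 3)])
Fold: move[1]->U => RUUURU (positions: [(0, 0), (1, 0), (1, 1), (1, 2), (1, 3), (2, 3), (2, 4)])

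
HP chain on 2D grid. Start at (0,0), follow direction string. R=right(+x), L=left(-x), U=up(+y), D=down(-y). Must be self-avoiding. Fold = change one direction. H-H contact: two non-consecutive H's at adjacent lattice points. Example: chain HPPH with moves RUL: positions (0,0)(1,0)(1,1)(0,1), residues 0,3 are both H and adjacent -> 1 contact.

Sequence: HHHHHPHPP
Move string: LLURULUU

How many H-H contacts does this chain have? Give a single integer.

Answer: 2

Derivation:
Positions: [(0, 0), (-1, 0), (-2, 0), (-2, 1), (-1, 1), (-1, 2), (-2, 2), (-2, 3), (-2, 4)]
H-H contact: residue 1 @(-1,0) - residue 4 @(-1, 1)
H-H contact: residue 3 @(-2,1) - residue 6 @(-2, 2)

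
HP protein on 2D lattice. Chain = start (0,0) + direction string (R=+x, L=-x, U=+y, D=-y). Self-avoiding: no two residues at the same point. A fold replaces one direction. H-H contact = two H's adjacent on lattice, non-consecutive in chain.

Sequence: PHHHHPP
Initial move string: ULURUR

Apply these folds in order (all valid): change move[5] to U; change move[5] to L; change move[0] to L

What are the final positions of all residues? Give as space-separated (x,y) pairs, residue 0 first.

Initial moves: ULURUR
Fold: move[5]->U => ULURUU (positions: [(0, 0), (0, 1), (-1, 1), (-1, 2), (0, 2), (0, 3), (0, 4)])
Fold: move[5]->L => ULURUL (positions: [(0, 0), (0, 1), (-1, 1), (-1, 2), (0, 2), (0, 3), (-1, 3)])
Fold: move[0]->L => LLURUL (positions: [(0, 0), (-1, 0), (-2, 0), (-2, 1), (-1, 1), (-1, 2), (-2, 2)])

Answer: (0,0) (-1,0) (-2,0) (-2,1) (-1,1) (-1,2) (-2,2)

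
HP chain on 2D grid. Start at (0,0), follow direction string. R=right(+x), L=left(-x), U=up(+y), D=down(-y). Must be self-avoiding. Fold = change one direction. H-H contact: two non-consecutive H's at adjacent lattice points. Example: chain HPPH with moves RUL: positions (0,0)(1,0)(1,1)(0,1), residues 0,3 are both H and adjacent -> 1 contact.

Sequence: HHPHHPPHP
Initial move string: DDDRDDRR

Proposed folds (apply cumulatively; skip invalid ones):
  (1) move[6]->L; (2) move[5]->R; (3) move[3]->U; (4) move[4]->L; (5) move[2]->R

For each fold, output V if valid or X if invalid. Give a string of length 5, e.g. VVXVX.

Initial: DDDRDDRR -> [(0, 0), (0, -1), (0, -2), (0, -3), (1, -3), (1, -4), (1, -5), (2, -5), (3, -5)]
Fold 1: move[6]->L => DDDRDDLR INVALID (collision), skipped
Fold 2: move[5]->R => DDDRDRRR VALID
Fold 3: move[3]->U => DDDUDRRR INVALID (collision), skipped
Fold 4: move[4]->L => DDDRLRRR INVALID (collision), skipped
Fold 5: move[2]->R => DDRRDRRR VALID

Answer: XVXXV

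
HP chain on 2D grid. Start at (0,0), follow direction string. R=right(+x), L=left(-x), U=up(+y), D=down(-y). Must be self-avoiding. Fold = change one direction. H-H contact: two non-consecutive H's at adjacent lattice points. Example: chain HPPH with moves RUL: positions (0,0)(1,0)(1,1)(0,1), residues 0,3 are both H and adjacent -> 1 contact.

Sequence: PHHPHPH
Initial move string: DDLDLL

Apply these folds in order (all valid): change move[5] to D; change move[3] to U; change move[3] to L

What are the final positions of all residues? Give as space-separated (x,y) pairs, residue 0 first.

Initial moves: DDLDLL
Fold: move[5]->D => DDLDLD (positions: [(0, 0), (0, -1), (0, -2), (-1, -2), (-1, -3), (-2, -3), (-2, -4)])
Fold: move[3]->U => DDLULD (positions: [(0, 0), (0, -1), (0, -2), (-1, -2), (-1, -1), (-2, -1), (-2, -2)])
Fold: move[3]->L => DDLLLD (positions: [(0, 0), (0, -1), (0, -2), (-1, -2), (-2, -2), (-3, -2), (-3, -3)])

Answer: (0,0) (0,-1) (0,-2) (-1,-2) (-2,-2) (-3,-2) (-3,-3)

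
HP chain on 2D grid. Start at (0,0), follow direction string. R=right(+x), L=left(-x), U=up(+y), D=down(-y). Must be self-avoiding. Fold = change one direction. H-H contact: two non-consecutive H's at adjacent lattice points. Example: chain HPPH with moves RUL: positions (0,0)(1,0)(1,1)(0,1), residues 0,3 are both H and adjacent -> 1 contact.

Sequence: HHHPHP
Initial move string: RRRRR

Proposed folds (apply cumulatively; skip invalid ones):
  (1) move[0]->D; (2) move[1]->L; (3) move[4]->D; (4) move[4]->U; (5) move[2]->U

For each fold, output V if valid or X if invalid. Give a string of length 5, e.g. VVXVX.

Initial: RRRRR -> [(0, 0), (1, 0), (2, 0), (3, 0), (4, 0), (5, 0)]
Fold 1: move[0]->D => DRRRR VALID
Fold 2: move[1]->L => DLRRR INVALID (collision), skipped
Fold 3: move[4]->D => DRRRD VALID
Fold 4: move[4]->U => DRRRU VALID
Fold 5: move[2]->U => DRURU VALID

Answer: VXVVV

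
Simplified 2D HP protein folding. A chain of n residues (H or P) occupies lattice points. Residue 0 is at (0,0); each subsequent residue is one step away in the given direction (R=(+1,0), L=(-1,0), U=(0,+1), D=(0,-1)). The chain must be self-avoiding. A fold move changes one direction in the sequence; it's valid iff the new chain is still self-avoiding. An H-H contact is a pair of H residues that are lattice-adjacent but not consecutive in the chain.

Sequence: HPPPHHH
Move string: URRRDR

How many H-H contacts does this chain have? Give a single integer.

Positions: [(0, 0), (0, 1), (1, 1), (2, 1), (3, 1), (3, 0), (4, 0)]
No H-H contacts found.

Answer: 0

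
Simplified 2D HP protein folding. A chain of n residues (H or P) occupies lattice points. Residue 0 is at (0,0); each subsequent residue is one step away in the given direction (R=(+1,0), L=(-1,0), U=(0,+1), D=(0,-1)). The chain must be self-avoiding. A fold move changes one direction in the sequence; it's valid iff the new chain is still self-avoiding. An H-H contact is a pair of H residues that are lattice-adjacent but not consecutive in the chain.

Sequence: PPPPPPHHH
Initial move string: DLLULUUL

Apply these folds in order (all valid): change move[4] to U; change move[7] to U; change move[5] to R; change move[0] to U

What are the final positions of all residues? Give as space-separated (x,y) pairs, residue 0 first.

Answer: (0,0) (0,1) (-1,1) (-2,1) (-2,2) (-2,3) (-1,3) (-1,4) (-1,5)

Derivation:
Initial moves: DLLULUUL
Fold: move[4]->U => DLLUUUUL (positions: [(0, 0), (0, -1), (-1, -1), (-2, -1), (-2, 0), (-2, 1), (-2, 2), (-2, 3), (-3, 3)])
Fold: move[7]->U => DLLUUUUU (positions: [(0, 0), (0, -1), (-1, -1), (-2, -1), (-2, 0), (-2, 1), (-2, 2), (-2, 3), (-2, 4)])
Fold: move[5]->R => DLLUURUU (positions: [(0, 0), (0, -1), (-1, -1), (-2, -1), (-2, 0), (-2, 1), (-1, 1), (-1, 2), (-1, 3)])
Fold: move[0]->U => ULLUURUU (positions: [(0, 0), (0, 1), (-1, 1), (-2, 1), (-2, 2), (-2, 3), (-1, 3), (-1, 4), (-1, 5)])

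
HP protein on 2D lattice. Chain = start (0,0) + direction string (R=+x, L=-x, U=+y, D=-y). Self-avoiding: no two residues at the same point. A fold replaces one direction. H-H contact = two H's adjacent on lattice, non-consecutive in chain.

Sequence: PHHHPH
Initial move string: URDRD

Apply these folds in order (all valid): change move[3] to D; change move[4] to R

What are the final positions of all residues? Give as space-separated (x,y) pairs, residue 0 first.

Initial moves: URDRD
Fold: move[3]->D => URDDD (positions: [(0, 0), (0, 1), (1, 1), (1, 0), (1, -1), (1, -2)])
Fold: move[4]->R => URDDR (positions: [(0, 0), (0, 1), (1, 1), (1, 0), (1, -1), (2, -1)])

Answer: (0,0) (0,1) (1,1) (1,0) (1,-1) (2,-1)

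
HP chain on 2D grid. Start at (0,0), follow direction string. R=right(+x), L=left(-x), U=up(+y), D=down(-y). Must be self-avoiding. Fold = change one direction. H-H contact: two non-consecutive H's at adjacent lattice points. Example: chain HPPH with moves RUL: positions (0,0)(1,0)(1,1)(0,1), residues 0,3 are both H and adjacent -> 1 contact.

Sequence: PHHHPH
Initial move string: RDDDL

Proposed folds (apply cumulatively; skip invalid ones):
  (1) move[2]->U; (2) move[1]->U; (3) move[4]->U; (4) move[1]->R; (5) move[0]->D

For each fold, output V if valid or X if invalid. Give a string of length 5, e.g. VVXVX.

Answer: XXXVV

Derivation:
Initial: RDDDL -> [(0, 0), (1, 0), (1, -1), (1, -2), (1, -3), (0, -3)]
Fold 1: move[2]->U => RDUDL INVALID (collision), skipped
Fold 2: move[1]->U => RUDDL INVALID (collision), skipped
Fold 3: move[4]->U => RDDDU INVALID (collision), skipped
Fold 4: move[1]->R => RRDDL VALID
Fold 5: move[0]->D => DRDDL VALID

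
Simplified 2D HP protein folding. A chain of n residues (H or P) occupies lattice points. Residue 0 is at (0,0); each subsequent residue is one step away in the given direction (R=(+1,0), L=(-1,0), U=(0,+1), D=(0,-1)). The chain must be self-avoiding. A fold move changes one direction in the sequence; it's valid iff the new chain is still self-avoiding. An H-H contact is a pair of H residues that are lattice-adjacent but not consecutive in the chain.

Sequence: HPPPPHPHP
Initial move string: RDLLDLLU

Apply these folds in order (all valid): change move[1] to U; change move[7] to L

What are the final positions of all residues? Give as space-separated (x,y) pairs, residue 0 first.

Answer: (0,0) (1,0) (1,1) (0,1) (-1,1) (-1,0) (-2,0) (-3,0) (-4,0)

Derivation:
Initial moves: RDLLDLLU
Fold: move[1]->U => RULLDLLU (positions: [(0, 0), (1, 0), (1, 1), (0, 1), (-1, 1), (-1, 0), (-2, 0), (-3, 0), (-3, 1)])
Fold: move[7]->L => RULLDLLL (positions: [(0, 0), (1, 0), (1, 1), (0, 1), (-1, 1), (-1, 0), (-2, 0), (-3, 0), (-4, 0)])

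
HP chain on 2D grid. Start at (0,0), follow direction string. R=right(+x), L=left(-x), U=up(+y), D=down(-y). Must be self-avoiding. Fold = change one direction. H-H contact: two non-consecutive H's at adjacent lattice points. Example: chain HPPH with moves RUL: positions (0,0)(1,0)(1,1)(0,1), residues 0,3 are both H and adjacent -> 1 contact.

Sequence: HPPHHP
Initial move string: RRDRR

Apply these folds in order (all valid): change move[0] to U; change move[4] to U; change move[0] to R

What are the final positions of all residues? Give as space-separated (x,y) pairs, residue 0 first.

Answer: (0,0) (1,0) (2,0) (2,-1) (3,-1) (3,0)

Derivation:
Initial moves: RRDRR
Fold: move[0]->U => URDRR (positions: [(0, 0), (0, 1), (1, 1), (1, 0), (2, 0), (3, 0)])
Fold: move[4]->U => URDRU (positions: [(0, 0), (0, 1), (1, 1), (1, 0), (2, 0), (2, 1)])
Fold: move[0]->R => RRDRU (positions: [(0, 0), (1, 0), (2, 0), (2, -1), (3, -1), (3, 0)])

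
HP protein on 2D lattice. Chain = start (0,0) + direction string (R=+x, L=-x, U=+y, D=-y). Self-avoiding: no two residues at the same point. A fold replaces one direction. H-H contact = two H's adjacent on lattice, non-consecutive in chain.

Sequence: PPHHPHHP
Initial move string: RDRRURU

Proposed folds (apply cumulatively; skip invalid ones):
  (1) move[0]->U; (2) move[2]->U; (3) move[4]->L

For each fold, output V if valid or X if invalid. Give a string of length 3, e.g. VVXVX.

Answer: XXX

Derivation:
Initial: RDRRURU -> [(0, 0), (1, 0), (1, -1), (2, -1), (3, -1), (3, 0), (4, 0), (4, 1)]
Fold 1: move[0]->U => UDRRURU INVALID (collision), skipped
Fold 2: move[2]->U => RDURURU INVALID (collision), skipped
Fold 3: move[4]->L => RDRRLRU INVALID (collision), skipped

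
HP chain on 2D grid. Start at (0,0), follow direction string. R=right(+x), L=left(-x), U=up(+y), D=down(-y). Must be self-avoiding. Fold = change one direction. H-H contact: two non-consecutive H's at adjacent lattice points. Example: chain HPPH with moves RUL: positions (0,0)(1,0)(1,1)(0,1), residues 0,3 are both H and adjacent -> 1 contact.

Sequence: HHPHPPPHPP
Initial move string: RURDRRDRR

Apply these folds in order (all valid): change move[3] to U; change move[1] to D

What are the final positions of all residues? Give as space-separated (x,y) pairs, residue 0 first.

Initial moves: RURDRRDRR
Fold: move[3]->U => RURURRDRR (positions: [(0, 0), (1, 0), (1, 1), (2, 1), (2, 2), (3, 2), (4, 2), (4, 1), (5, 1), (6, 1)])
Fold: move[1]->D => RDRURRDRR (positions: [(0, 0), (1, 0), (1, -1), (2, -1), (2, 0), (3, 0), (4, 0), (4, -1), (5, -1), (6, -1)])

Answer: (0,0) (1,0) (1,-1) (2,-1) (2,0) (3,0) (4,0) (4,-1) (5,-1) (6,-1)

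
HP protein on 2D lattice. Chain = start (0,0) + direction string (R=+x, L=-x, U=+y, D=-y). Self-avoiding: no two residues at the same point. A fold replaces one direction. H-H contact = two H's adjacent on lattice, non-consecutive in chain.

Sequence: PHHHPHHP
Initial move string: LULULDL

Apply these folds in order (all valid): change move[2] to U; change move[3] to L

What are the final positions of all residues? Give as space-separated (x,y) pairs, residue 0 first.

Initial moves: LULULDL
Fold: move[2]->U => LUUULDL (positions: [(0, 0), (-1, 0), (-1, 1), (-1, 2), (-1, 3), (-2, 3), (-2, 2), (-3, 2)])
Fold: move[3]->L => LUULLDL (positions: [(0, 0), (-1, 0), (-1, 1), (-1, 2), (-2, 2), (-3, 2), (-3, 1), (-4, 1)])

Answer: (0,0) (-1,0) (-1,1) (-1,2) (-2,2) (-3,2) (-3,1) (-4,1)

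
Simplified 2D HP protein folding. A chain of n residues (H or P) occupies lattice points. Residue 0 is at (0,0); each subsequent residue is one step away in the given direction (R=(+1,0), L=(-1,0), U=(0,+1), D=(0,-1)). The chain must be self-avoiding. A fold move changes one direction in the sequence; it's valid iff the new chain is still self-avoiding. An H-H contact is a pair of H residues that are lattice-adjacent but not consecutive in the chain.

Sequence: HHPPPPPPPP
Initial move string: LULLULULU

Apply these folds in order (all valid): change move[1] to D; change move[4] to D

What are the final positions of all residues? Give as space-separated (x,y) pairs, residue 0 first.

Answer: (0,0) (-1,0) (-1,-1) (-2,-1) (-3,-1) (-3,-2) (-4,-2) (-4,-1) (-5,-1) (-5,0)

Derivation:
Initial moves: LULLULULU
Fold: move[1]->D => LDLLULULU (positions: [(0, 0), (-1, 0), (-1, -1), (-2, -1), (-3, -1), (-3, 0), (-4, 0), (-4, 1), (-5, 1), (-5, 2)])
Fold: move[4]->D => LDLLDLULU (positions: [(0, 0), (-1, 0), (-1, -1), (-2, -1), (-3, -1), (-3, -2), (-4, -2), (-4, -1), (-5, -1), (-5, 0)])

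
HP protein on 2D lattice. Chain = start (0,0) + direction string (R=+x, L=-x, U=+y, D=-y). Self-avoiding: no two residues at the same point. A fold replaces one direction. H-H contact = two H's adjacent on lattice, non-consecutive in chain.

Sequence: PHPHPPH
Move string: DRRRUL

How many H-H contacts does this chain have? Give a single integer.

Answer: 1

Derivation:
Positions: [(0, 0), (0, -1), (1, -1), (2, -1), (3, -1), (3, 0), (2, 0)]
H-H contact: residue 3 @(2,-1) - residue 6 @(2, 0)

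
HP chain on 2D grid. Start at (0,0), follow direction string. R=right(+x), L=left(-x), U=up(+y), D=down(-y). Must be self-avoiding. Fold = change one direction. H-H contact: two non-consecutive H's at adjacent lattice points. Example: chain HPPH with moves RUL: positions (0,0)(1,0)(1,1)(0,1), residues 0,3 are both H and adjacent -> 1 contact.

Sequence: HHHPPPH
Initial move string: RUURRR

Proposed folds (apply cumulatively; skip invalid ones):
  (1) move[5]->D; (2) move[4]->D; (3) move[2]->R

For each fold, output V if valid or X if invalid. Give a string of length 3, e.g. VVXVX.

Initial: RUURRR -> [(0, 0), (1, 0), (1, 1), (1, 2), (2, 2), (3, 2), (4, 2)]
Fold 1: move[5]->D => RUURRD VALID
Fold 2: move[4]->D => RUURDD VALID
Fold 3: move[2]->R => RURRDD VALID

Answer: VVV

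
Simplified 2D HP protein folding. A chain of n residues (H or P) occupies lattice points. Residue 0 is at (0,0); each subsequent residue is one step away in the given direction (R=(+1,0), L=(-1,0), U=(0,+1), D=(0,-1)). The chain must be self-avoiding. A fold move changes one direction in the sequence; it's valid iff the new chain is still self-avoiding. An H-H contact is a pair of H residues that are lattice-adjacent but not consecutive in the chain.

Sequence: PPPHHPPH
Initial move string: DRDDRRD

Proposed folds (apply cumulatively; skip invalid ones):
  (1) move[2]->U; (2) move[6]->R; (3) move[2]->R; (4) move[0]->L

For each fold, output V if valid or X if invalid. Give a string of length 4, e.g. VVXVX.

Answer: XVVX

Derivation:
Initial: DRDDRRD -> [(0, 0), (0, -1), (1, -1), (1, -2), (1, -3), (2, -3), (3, -3), (3, -4)]
Fold 1: move[2]->U => DRUDRRD INVALID (collision), skipped
Fold 2: move[6]->R => DRDDRRR VALID
Fold 3: move[2]->R => DRRDRRR VALID
Fold 4: move[0]->L => LRRDRRR INVALID (collision), skipped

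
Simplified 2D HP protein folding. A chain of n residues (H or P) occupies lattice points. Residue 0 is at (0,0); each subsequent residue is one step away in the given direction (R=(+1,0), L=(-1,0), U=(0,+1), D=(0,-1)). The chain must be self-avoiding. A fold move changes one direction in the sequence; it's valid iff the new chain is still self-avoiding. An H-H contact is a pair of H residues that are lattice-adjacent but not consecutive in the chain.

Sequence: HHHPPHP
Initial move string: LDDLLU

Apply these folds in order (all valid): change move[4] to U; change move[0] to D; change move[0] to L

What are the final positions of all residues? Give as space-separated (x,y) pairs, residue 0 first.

Initial moves: LDDLLU
Fold: move[4]->U => LDDLUU (positions: [(0, 0), (-1, 0), (-1, -1), (-1, -2), (-2, -2), (-2, -1), (-2, 0)])
Fold: move[0]->D => DDDLUU (positions: [(0, 0), (0, -1), (0, -2), (0, -3), (-1, -3), (-1, -2), (-1, -1)])
Fold: move[0]->L => LDDLUU (positions: [(0, 0), (-1, 0), (-1, -1), (-1, -2), (-2, -2), (-2, -1), (-2, 0)])

Answer: (0,0) (-1,0) (-1,-1) (-1,-2) (-2,-2) (-2,-1) (-2,0)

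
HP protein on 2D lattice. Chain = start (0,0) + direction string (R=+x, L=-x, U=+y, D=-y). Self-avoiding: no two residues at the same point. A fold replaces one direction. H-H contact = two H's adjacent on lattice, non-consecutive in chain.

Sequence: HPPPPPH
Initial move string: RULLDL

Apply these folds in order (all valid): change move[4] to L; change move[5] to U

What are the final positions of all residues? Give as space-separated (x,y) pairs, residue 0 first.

Answer: (0,0) (1,0) (1,1) (0,1) (-1,1) (-2,1) (-2,2)

Derivation:
Initial moves: RULLDL
Fold: move[4]->L => RULLLL (positions: [(0, 0), (1, 0), (1, 1), (0, 1), (-1, 1), (-2, 1), (-3, 1)])
Fold: move[5]->U => RULLLU (positions: [(0, 0), (1, 0), (1, 1), (0, 1), (-1, 1), (-2, 1), (-2, 2)])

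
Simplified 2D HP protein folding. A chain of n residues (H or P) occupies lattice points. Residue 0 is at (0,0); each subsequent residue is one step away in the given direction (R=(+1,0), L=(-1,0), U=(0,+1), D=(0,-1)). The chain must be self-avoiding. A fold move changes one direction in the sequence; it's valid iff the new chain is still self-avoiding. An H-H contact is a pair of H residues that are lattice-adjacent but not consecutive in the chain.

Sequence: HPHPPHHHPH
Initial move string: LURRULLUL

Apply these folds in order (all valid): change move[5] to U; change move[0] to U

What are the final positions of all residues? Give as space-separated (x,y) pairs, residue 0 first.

Answer: (0,0) (0,1) (0,2) (1,2) (2,2) (2,3) (2,4) (1,4) (1,5) (0,5)

Derivation:
Initial moves: LURRULLUL
Fold: move[5]->U => LURRUULUL (positions: [(0, 0), (-1, 0), (-1, 1), (0, 1), (1, 1), (1, 2), (1, 3), (0, 3), (0, 4), (-1, 4)])
Fold: move[0]->U => UURRUULUL (positions: [(0, 0), (0, 1), (0, 2), (1, 2), (2, 2), (2, 3), (2, 4), (1, 4), (1, 5), (0, 5)])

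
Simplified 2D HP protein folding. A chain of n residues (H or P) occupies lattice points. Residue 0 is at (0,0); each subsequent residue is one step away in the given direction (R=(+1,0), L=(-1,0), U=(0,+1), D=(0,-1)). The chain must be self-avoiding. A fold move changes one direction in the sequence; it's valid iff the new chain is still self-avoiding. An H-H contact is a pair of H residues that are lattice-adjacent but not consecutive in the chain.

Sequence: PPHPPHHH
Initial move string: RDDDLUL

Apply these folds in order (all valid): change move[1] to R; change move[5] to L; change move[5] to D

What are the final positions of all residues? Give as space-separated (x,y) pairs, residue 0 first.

Answer: (0,0) (1,0) (2,0) (2,-1) (2,-2) (1,-2) (1,-3) (0,-3)

Derivation:
Initial moves: RDDDLUL
Fold: move[1]->R => RRDDLUL (positions: [(0, 0), (1, 0), (2, 0), (2, -1), (2, -2), (1, -2), (1, -1), (0, -1)])
Fold: move[5]->L => RRDDLLL (positions: [(0, 0), (1, 0), (2, 0), (2, -1), (2, -2), (1, -2), (0, -2), (-1, -2)])
Fold: move[5]->D => RRDDLDL (positions: [(0, 0), (1, 0), (2, 0), (2, -1), (2, -2), (1, -2), (1, -3), (0, -3)])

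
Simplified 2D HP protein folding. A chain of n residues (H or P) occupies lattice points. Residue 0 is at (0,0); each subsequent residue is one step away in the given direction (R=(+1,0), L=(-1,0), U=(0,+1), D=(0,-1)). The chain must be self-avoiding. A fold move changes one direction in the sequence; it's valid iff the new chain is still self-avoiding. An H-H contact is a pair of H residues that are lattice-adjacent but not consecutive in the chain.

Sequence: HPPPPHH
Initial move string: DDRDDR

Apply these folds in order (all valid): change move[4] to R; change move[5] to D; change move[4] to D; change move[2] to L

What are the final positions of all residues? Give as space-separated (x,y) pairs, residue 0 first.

Initial moves: DDRDDR
Fold: move[4]->R => DDRDRR (positions: [(0, 0), (0, -1), (0, -2), (1, -2), (1, -3), (2, -3), (3, -3)])
Fold: move[5]->D => DDRDRD (positions: [(0, 0), (0, -1), (0, -2), (1, -2), (1, -3), (2, -3), (2, -4)])
Fold: move[4]->D => DDRDDD (positions: [(0, 0), (0, -1), (0, -2), (1, -2), (1, -3), (1, -4), (1, -5)])
Fold: move[2]->L => DDLDDD (positions: [(0, 0), (0, -1), (0, -2), (-1, -2), (-1, -3), (-1, -4), (-1, -5)])

Answer: (0,0) (0,-1) (0,-2) (-1,-2) (-1,-3) (-1,-4) (-1,-5)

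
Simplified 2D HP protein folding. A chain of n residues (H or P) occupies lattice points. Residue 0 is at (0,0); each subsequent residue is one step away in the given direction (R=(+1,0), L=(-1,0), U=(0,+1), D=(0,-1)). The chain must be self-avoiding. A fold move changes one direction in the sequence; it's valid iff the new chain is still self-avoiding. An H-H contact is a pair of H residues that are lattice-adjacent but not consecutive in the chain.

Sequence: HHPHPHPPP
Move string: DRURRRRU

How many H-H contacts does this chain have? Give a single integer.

Answer: 1

Derivation:
Positions: [(0, 0), (0, -1), (1, -1), (1, 0), (2, 0), (3, 0), (4, 0), (5, 0), (5, 1)]
H-H contact: residue 0 @(0,0) - residue 3 @(1, 0)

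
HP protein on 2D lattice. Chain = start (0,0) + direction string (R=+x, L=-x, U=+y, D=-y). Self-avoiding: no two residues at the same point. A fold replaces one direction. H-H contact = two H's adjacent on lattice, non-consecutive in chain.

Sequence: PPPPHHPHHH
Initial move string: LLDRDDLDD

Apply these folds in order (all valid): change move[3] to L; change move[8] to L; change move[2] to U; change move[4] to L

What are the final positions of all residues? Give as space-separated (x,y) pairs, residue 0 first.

Initial moves: LLDRDDLDD
Fold: move[3]->L => LLDLDDLDD (positions: [(0, 0), (-1, 0), (-2, 0), (-2, -1), (-3, -1), (-3, -2), (-3, -3), (-4, -3), (-4, -4), (-4, -5)])
Fold: move[8]->L => LLDLDDLDL (positions: [(0, 0), (-1, 0), (-2, 0), (-2, -1), (-3, -1), (-3, -2), (-3, -3), (-4, -3), (-4, -4), (-5, -4)])
Fold: move[2]->U => LLULDDLDL (positions: [(0, 0), (-1, 0), (-2, 0), (-2, 1), (-3, 1), (-3, 0), (-3, -1), (-4, -1), (-4, -2), (-5, -2)])
Fold: move[4]->L => LLULLDLDL (positions: [(0, 0), (-1, 0), (-2, 0), (-2, 1), (-3, 1), (-4, 1), (-4, 0), (-5, 0), (-5, -1), (-6, -1)])

Answer: (0,0) (-1,0) (-2,0) (-2,1) (-3,1) (-4,1) (-4,0) (-5,0) (-5,-1) (-6,-1)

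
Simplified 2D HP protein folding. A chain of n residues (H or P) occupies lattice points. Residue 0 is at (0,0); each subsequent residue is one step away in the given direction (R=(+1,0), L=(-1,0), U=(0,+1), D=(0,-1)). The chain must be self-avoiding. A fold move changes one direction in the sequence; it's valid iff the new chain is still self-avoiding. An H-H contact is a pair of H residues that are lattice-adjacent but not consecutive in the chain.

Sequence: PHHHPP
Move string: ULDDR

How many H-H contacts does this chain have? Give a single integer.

Answer: 0

Derivation:
Positions: [(0, 0), (0, 1), (-1, 1), (-1, 0), (-1, -1), (0, -1)]
No H-H contacts found.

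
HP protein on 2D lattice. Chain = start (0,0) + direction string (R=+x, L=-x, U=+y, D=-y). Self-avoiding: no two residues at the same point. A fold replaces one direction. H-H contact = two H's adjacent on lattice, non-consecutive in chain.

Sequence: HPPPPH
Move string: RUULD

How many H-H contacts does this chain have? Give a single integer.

Answer: 1

Derivation:
Positions: [(0, 0), (1, 0), (1, 1), (1, 2), (0, 2), (0, 1)]
H-H contact: residue 0 @(0,0) - residue 5 @(0, 1)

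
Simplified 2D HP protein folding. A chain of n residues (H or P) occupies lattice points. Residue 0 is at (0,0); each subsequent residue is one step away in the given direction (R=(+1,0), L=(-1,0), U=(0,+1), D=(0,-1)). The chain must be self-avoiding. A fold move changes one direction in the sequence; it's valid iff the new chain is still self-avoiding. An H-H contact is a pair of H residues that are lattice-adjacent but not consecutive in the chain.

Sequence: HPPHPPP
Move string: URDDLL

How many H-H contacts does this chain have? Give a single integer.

Answer: 1

Derivation:
Positions: [(0, 0), (0, 1), (1, 1), (1, 0), (1, -1), (0, -1), (-1, -1)]
H-H contact: residue 0 @(0,0) - residue 3 @(1, 0)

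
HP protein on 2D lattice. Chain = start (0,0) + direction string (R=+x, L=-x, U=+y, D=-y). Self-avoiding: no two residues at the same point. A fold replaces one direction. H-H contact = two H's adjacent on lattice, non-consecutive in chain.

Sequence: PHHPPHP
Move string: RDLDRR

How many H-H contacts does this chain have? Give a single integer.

Positions: [(0, 0), (1, 0), (1, -1), (0, -1), (0, -2), (1, -2), (2, -2)]
H-H contact: residue 2 @(1,-1) - residue 5 @(1, -2)

Answer: 1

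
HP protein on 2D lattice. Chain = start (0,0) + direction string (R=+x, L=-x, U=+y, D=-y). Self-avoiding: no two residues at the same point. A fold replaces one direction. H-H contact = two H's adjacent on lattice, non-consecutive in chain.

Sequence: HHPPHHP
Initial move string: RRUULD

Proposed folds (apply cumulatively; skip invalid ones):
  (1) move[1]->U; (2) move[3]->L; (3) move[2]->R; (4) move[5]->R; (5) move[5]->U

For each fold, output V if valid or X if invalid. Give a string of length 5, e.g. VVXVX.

Initial: RRUULD -> [(0, 0), (1, 0), (2, 0), (2, 1), (2, 2), (1, 2), (1, 1)]
Fold 1: move[1]->U => RUUULD VALID
Fold 2: move[3]->L => RUULLD VALID
Fold 3: move[2]->R => RURLLD INVALID (collision), skipped
Fold 4: move[5]->R => RUULLR INVALID (collision), skipped
Fold 5: move[5]->U => RUULLU VALID

Answer: VVXXV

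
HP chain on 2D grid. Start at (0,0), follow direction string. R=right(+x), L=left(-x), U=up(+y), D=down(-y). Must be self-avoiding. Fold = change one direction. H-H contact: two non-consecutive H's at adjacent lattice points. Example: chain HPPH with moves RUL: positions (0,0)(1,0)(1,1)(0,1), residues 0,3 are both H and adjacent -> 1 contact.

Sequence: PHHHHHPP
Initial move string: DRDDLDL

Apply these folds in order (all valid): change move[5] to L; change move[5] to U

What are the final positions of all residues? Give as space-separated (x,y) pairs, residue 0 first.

Answer: (0,0) (0,-1) (1,-1) (1,-2) (1,-3) (0,-3) (0,-2) (-1,-2)

Derivation:
Initial moves: DRDDLDL
Fold: move[5]->L => DRDDLLL (positions: [(0, 0), (0, -1), (1, -1), (1, -2), (1, -3), (0, -3), (-1, -3), (-2, -3)])
Fold: move[5]->U => DRDDLUL (positions: [(0, 0), (0, -1), (1, -1), (1, -2), (1, -3), (0, -3), (0, -2), (-1, -2)])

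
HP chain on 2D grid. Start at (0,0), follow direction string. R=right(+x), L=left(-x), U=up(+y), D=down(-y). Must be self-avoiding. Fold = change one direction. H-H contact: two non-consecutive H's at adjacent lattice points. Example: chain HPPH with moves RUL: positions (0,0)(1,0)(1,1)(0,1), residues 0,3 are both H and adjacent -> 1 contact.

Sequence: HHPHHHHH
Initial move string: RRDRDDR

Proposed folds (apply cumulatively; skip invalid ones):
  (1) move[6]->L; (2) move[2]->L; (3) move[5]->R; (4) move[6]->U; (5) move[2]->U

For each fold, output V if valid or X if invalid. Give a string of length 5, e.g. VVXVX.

Initial: RRDRDDR -> [(0, 0), (1, 0), (2, 0), (2, -1), (3, -1), (3, -2), (3, -3), (4, -3)]
Fold 1: move[6]->L => RRDRDDL VALID
Fold 2: move[2]->L => RRLRDDL INVALID (collision), skipped
Fold 3: move[5]->R => RRDRDRL INVALID (collision), skipped
Fold 4: move[6]->U => RRDRDDU INVALID (collision), skipped
Fold 5: move[2]->U => RRURDDL VALID

Answer: VXXXV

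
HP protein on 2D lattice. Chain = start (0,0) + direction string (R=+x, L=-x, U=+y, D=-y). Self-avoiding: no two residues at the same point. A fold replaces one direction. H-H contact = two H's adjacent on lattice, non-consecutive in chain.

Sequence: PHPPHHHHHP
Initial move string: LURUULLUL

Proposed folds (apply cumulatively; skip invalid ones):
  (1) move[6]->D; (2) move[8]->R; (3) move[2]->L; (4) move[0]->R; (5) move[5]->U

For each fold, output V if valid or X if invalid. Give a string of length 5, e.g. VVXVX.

Answer: XVVVV

Derivation:
Initial: LURUULLUL -> [(0, 0), (-1, 0), (-1, 1), (0, 1), (0, 2), (0, 3), (-1, 3), (-2, 3), (-2, 4), (-3, 4)]
Fold 1: move[6]->D => LURUULDUL INVALID (collision), skipped
Fold 2: move[8]->R => LURUULLUR VALID
Fold 3: move[2]->L => LULUULLUR VALID
Fold 4: move[0]->R => RULUULLUR VALID
Fold 5: move[5]->U => RULUUULUR VALID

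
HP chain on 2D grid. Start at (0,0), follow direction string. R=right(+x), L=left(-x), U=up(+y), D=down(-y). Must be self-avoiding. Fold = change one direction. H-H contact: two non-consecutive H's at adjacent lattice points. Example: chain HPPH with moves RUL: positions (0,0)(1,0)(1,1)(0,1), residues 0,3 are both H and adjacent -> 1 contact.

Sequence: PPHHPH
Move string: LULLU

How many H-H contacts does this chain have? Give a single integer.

Positions: [(0, 0), (-1, 0), (-1, 1), (-2, 1), (-3, 1), (-3, 2)]
No H-H contacts found.

Answer: 0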